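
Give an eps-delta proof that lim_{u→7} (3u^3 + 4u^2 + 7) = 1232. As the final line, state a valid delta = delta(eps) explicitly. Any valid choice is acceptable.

delta = min(1, eps/567)

Suppose eps > 0. We want delta > 0 such that 0 < |u − 7| < delta implies |(3u^3 + 4u^2 + 7) − 1232| < eps.
(3u^3 + 4u^2 + 7) − 1232 = 3u^3 + 4u^2 - 1225 = (u − 7)(3u^2 + 25u + 175).
So |(3u^3 + 4u^2 + 7) − 1232| = |u − 7|·|3u^2 + 25u + 175|.
Assume first that |u − 7| < 1, so |u| < 8. Then |3u^2 + 25u + 175| ≤ 3·8^2 + 25·8 + 175 = 567.
Hence |(3u^3 + 4u^2 + 7) − 1232| ≤ 567|u − 7| < eps provided |u − 7| < eps/567.
Take delta = min(1, eps/567). Then 0 < |u − 7| < delta gives both |u − 7| < 1 and |u − 7| < eps/567, so |(3u^3 + 4u^2 + 7) − 1232| < eps.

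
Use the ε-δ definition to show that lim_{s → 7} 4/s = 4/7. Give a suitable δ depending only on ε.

δ = min(7/2, (49/8)ε)

Let ε > 0 be given. We seek δ > 0 such that 0 < |s − 7| < δ implies |4/s − (4/7)| < ε.
|4/s − (4/7)| = 4·|7 − s|/(7·|s|) = 4|s − 7|/(7|s|).
Restrict δ ≤ 7/2. Then |s − 7| < 7/2 gives |s| > 7/2, so 7|s| > 49/2.
Then |4/s − (4/7)| < 4|s − 7|/(49/2), which is < ε when |s − 7| < (49/8)ε.
Take δ = min(7/2, (49/8)ε). Then 0 < |s − 7| < δ gives both |s − 7| < 7/2 and |s − 7| < (49/8)ε, so |4/s − (4/7)| < ε.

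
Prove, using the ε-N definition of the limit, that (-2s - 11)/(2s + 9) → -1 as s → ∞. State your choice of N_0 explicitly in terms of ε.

Let ε > 0 be given. We seek N_0 > 0 such that s > N_0 implies |(-2s - 11)/(2s + 9) + 1| < ε.
(-2s - 11)/(2s + 9) + 1 = (2(-2s - 11) − (-2)(2s + 9)) / (2(2s + 9)) = -4/(2(2s + 9)).
For s > 0 we have 2s + 9 > 2s, so |(-2s - 11)/(2s + 9) + 1| = 4/(2(2s + 9)) < 4/(2·2s) = 1/s.
Thus |(-2s - 11)/(2s + 9) + 1| < ε whenever s > 1/ε.
Take N_0 = 1/ε. If s > N_0 then |(-2s - 11)/(2s + 9) + 1| < 1/s < ε.

N_0 = 1/ε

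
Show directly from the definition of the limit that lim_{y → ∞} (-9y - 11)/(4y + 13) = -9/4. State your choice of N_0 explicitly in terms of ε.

Suppose ε > 0. We seek N_0 > 0 such that y > N_0 implies |(-9y - 11)/(4y + 13) + 9/4| < ε.
(-9y - 11)/(4y + 13) + 9/4 = (4(-9y - 11) − (-9)(4y + 13)) / (4(4y + 13)) = 73/(4(4y + 13)).
For y > 0 we have 4y + 13 > 4y, so |(-9y - 11)/(4y + 13) + 9/4| = 73/(4(4y + 13)) < 73/(4·4y) = (73/16)/y.
Thus |(-9y - 11)/(4y + 13) + 9/4| < ε whenever y > (73/16)/ε.
Take N_0 = (73/16)/ε. If y > N_0 then |(-9y - 11)/(4y + 13) + 9/4| < (73/16)/y < ε.

N_0 = (73/16)/ε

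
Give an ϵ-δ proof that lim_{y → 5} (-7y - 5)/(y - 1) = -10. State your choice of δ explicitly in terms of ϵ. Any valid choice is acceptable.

δ = min(2, (2/3)ϵ)

Let ϵ > 0. We want δ > 0 with 0 < |y − 5| < δ ⇒ |(-7y - 5)/(y - 1) + 10| < ϵ.
Combining over a common denominator, (-7y - 5)/(y - 1) + 10 = [(-7y - 5)·4 − (-40)·(y - 1)] / [4·(y - 1)] = 12(y − 5) / (4(y - 1)).
So |(-7y - 5)/(y - 1) + 10| = 12|y − 5| / (4·|y − 1|).
Restrict δ ≤ 2. Then |y − 5| < 2 gives |y − 1| = |(y − 5) + 4| ≥ 4 − 2 = 2.
Hence |(-7y - 5)/(y - 1) + 10| < 12|y − 5|/(4·2) = (3/2)|y − 5|, which is < ϵ once |y − 5| < (2/3)ϵ.
Take δ = min(2, (2/3)ϵ). Then 0 < |y − 5| < δ forces both bounds, so |(-7y - 5)/(y - 1) + 10| < ϵ.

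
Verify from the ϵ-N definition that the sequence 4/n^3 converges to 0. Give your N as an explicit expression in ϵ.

N = (4/ϵ)^{1/3}

Suppose ϵ > 0. For n ≥ 1, |4/n^3 − 0| = 4/n^3.
4/n^3 < ϵ ⇔ n^3 > 4/ϵ ⇔ n > (4/ϵ)^{1/3}.
Take N = (4/ϵ)^{1/3}. Then n > N implies 4/n^3 < ϵ.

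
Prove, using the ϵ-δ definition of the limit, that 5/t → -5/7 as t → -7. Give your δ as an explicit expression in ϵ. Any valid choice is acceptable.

Suppose ϵ > 0. We seek δ > 0 such that 0 < |t + 7| < δ implies |5/t + 5/7| < ϵ.
|5/t + 5/7| = 5·|-7 − t|/(7·|t|) = 5|t + 7|/(7|t|).
Restrict δ ≤ 7/2. Then |t + 7| < 7/2 gives |t| > 7/2, so 7|t| > 49/2.
Then |5/t + 5/7| < 5|t + 7|/(49/2), which is < ϵ when |t + 7| < (49/10)ϵ.
Take δ = min(7/2, (49/10)ϵ). Then 0 < |t + 7| < δ gives both |t + 7| < 7/2 and |t + 7| < (49/10)ϵ, so |5/t + 5/7| < ϵ.

δ = min(7/2, (49/10)ϵ)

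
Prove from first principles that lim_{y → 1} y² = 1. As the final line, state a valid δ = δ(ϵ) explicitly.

δ = min(1, ϵ/3)

Let ϵ > 0. We seek δ > 0 with 0 < |y − 1| < δ ⇒ |y² − 1| < ϵ.
Factor: y² − 1 = (y − 1)(y + 1), so |y² − 1| = |y − 1|·|y + 1|.
Restrict δ ≤ 1. Then |y − 1| < 1 gives |y| < 2, so by the triangle inequality |y + 1| ≤ 2 + 1 = 3.
Hence |y² − 1| ≤ 3|y − 1|, which is < ϵ once |y − 1| < ϵ/3.
Take δ = min(1, ϵ/3). If 0 < |y − 1| < δ then both bounds hold and |y² − 1| ≤ 3|y − 1| < 3·(ϵ/3) = ϵ.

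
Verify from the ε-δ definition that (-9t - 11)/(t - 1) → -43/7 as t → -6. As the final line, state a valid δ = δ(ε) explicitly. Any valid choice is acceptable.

δ = min(7/2, (49/40)ε)

Let ε > 0 be given. We want δ > 0 with 0 < |t + 6| < δ ⇒ |(-9t - 11)/(t - 1) + 43/7| < ε.
Combining over a common denominator, (-9t - 11)/(t - 1) + 43/7 = [(-9t - 11)·(-7) − 43·(t - 1)] / [(-7)·(t - 1)] = 20(t + 6) / ((-7)(t - 1)).
So |(-9t - 11)/(t - 1) + 43/7| = 20|t + 6| / (7·|t − 1|).
Restrict δ ≤ 7/2. Then |t + 6| < 7/2 gives |t − 1| = |(t + 6) + (-7)| ≥ 7 − 7/2 = 7/2.
Hence |(-9t - 11)/(t - 1) + 43/7| < 20|t + 6|/(7·(7/2)) = (40/49)|t + 6|, which is < ε once |t + 6| < (49/40)ε.
Take δ = min(7/2, (49/40)ε). Then 0 < |t + 6| < δ forces both bounds, so |(-9t - 11)/(t - 1) + 43/7| < ε.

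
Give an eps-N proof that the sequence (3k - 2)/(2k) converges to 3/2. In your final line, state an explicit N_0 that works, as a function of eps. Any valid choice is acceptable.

Suppose eps > 0. For k ≥ 1, |(3k - 2)/(2k) − (3/2)| = |-4|/(2(2k)) = 4/(2(2k)).
Since 2k ≥ 2k for k ≥ 1, this is ≤ 4/(2·2k) = 1/k.
So |(3k - 2)/(2k) − (3/2)| < eps whenever k > 1/eps.
Take N_0 = 1/eps. If k > N_0 then |(3k - 2)/(2k) − (3/2)| ≤ 1/k < eps.

N_0 = 1/eps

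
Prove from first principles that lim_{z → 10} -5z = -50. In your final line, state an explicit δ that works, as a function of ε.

Let ε > 0. We need δ > 0 so that 0 < |z − 10| < δ implies |(-5z) + 50| < ε.
|(-5z) + 50| = |-5z + 50| = 5|z − 10|.
So 5|z − 10| < ε exactly when |z − 10| < ε/5.
Choosing δ = ε/5 gives |(-5z) + 50| = 5|z − 10| < ε whenever |z − 10| < δ.

δ = ε/5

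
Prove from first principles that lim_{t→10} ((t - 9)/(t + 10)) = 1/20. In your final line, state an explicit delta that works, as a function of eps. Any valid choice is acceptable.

Suppose eps > 0. We want delta > 0 with 0 < |t − 10| < delta ⇒ |(t - 9)/(t + 10) − (1/20)| < eps.
Combining over a common denominator, (t - 9)/(t + 10) − (1/20) = [(t - 9)·20 − 1·(t + 10)] / [20·(t + 10)] = 19(t − 10) / (20(t + 10)).
So |(t - 9)/(t + 10) − (1/20)| = 19|t − 10| / (20·|t + 10|).
Require delta ≤ 10, so |t + 10| ≥ |20| − |t − 10| > 20 − 10 = 10.
Hence |(t - 9)/(t + 10) − (1/20)| < 19|t − 10|/(20·10) = (19/200)|t − 10|, which is < eps once |t − 10| < (200/19)eps.
Take delta = min(10, (200/19)eps). Then 0 < |t − 10| < delta forces both bounds, so |(t - 9)/(t + 10) − (1/20)| < eps.

delta = min(10, (200/19)eps)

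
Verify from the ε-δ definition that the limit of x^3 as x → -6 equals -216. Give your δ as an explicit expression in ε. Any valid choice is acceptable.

Let ε > 0. We seek δ > 0 with 0 < |x + 6| < δ ⇒ |x^3 + 216| < ε.
Factor: x^3 + 216 = (x + 6)(x^2 - 6x + 36), so |x^3 + 216| = |x + 6|·|x^2 - 6x + 36|.
Impose δ ≤ 1 so that |x| < 7; then |x^2 - 6x + 36| ≤ 127.
Hence |x^3 + 216| ≤ 127|x + 6|, which is < ε once |x + 6| < ε/127.
Take δ = min(1, ε/127). If 0 < |x + 6| < δ then both bounds hold and |x^3 + 216| ≤ 127|x + 6| < 127·(ε/127) = ε.

δ = min(1, ε/127)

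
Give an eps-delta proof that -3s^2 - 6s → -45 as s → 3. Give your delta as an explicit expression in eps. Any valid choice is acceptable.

Fix eps > 0. We want delta > 0 such that 0 < |s − 3| < delta implies |(-3s^2 - 6s) + 45| < eps.
(-3s^2 - 6s) + 45 = -3s^2 - 6s + 45 = (s − 3)(-3s - 15).
So |(-3s^2 - 6s) + 45| = |s − 3|·|-3s - 15|.
Assume first that |s − 3| < 2, so |s| < 5. Then |-3s - 15| ≤ 3·5 + 15 = 30.
Hence |(-3s^2 - 6s) + 45| ≤ 30|s − 3| < eps provided |s − 3| < eps/30.
Choosing delta = min(2, eps/30) ensures both conditions, hence |(-3s^2 - 6s) + 45| < eps.

delta = min(2, eps/30)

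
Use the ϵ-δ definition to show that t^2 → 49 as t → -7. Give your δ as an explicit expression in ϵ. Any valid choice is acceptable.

δ = min(2, ϵ/16)

Fix ϵ > 0. We seek δ > 0 with 0 < |t + 7| < δ ⇒ |t^2 − 49| < ϵ.
Factor: t^2 − 49 = (t + 7)(t - 7), so |t^2 − 49| = |t + 7|·|t - 7|.
Impose δ ≤ 2 so that |t| < 9; then |t - 7| ≤ 16.
Hence |t^2 − 49| ≤ 16|t + 7|, which is < ϵ once |t + 7| < ϵ/16.
Take δ = min(2, ϵ/16). If 0 < |t + 7| < δ then both bounds hold and |t^2 − 49| ≤ 16|t + 7| < 16·(ϵ/16) = ϵ.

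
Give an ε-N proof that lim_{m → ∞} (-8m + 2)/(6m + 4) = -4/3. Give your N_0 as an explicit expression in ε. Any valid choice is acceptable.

N_0 = (11/9)/ε

Suppose ε > 0. For m ≥ 1, |(-8m + 2)/(6m + 4) + 4/3| = |44|/(6(6m + 4)) = 44/(6(6m + 4)).
Since 6m + 4 ≥ 6m for m ≥ 1, this is ≤ 44/(6·6m) = (11/9)/m.
So |(-8m + 2)/(6m + 4) + 4/3| < ε whenever m > (11/9)/ε.
Take N_0 = (11/9)/ε. If m > N_0 then |(-8m + 2)/(6m + 4) + 4/3| ≤ (11/9)/m < ε.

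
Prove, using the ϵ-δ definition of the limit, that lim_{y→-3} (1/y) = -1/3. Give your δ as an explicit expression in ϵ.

Let ϵ > 0 be given. We seek δ > 0 such that 0 < |y + 3| < δ implies |1/y + 1/3| < ϵ.
|1/y + 1/3| = |-3 − y|/(3·|y|) = |y + 3|/(3|y|).
Restrict δ ≤ 3/2. Then |y + 3| < 3/2 gives |y| > 3/2, so 3|y| > 9/2.
Then |1/y + 1/3| < |y + 3|/(9/2), which is < ϵ when |y + 3| < (9/2)ϵ.
Take δ = min(3/2, (9/2)ϵ). Then 0 < |y + 3| < δ gives both |y + 3| < 3/2 and |y + 3| < (9/2)ϵ, so |1/y + 1/3| < ϵ.

δ = min(3/2, (9/2)ϵ)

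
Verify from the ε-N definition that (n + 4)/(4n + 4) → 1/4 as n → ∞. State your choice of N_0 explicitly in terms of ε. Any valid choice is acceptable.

Let ε > 0 be given. For n ≥ 1, |(n + 4)/(4n + 4) − (1/4)| = |12|/(4(4n + 4)) = 12/(4(4n + 4)).
Since 4n + 4 ≥ 4n for n ≥ 1, this is ≤ 12/(4·4n) = (3/4)/n.
So |(n + 4)/(4n + 4) − (1/4)| < ε whenever n > (3/4)/ε.
Take N_0 = (3/4)/ε. If n > N_0 then |(n + 4)/(4n + 4) − (1/4)| ≤ (3/4)/n < ε.

N_0 = (3/4)/ε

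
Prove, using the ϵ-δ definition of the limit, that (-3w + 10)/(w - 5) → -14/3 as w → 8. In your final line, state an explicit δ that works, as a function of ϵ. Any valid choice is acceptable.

Let ϵ > 0. We want δ > 0 with 0 < |w − 8| < δ ⇒ |(-3w + 10)/(w - 5) + 14/3| < ϵ.
Combining over a common denominator, (-3w + 10)/(w - 5) + 14/3 = [(-3w + 10)·3 − (-14)·(w - 5)] / [3·(w - 5)] = 5(w − 8) / (3(w - 5)).
So |(-3w + 10)/(w - 5) + 14/3| = 5|w − 8| / (3·|w − 5|).
Require δ ≤ 3/2, so |w − 5| ≥ |3| − |w − 8| > 3 − 3/2 = 3/2.
Hence |(-3w + 10)/(w - 5) + 14/3| < 5|w − 8|/(3·(3/2)) = (10/9)|w − 8|, which is < ϵ once |w − 8| < (9/10)ϵ.
Take δ = min(3/2, (9/10)ϵ). Then 0 < |w − 8| < δ forces both bounds, so |(-3w + 10)/(w - 5) + 14/3| < ϵ.

δ = min(3/2, (9/10)ϵ)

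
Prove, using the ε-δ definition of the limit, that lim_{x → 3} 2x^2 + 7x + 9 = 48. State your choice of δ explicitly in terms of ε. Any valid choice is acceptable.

δ = min(1, ε/21)

Let ε > 0 be given. We want δ > 0 such that 0 < |x − 3| < δ implies |(2x^2 + 7x + 9) − 48| < ε.
(2x^2 + 7x + 9) − 48 = 2x^2 + 7x - 39 = (x − 3)(2x + 13).
So |(2x^2 + 7x + 9) − 48| = |x − 3|·|2x + 13|.
Require δ ≤ 1. Then |x − 3| < 1 gives |x| < 4, and by the triangle inequality |2x + 13| ≤ 2·4 + 13 = 21.
Hence |(2x^2 + 7x + 9) − 48| ≤ 21|x − 3| < ε provided |x − 3| < ε/21.
Take δ = min(1, ε/21). Then 0 < |x − 3| < δ gives both |x − 3| < 1 and |x − 3| < ε/21, so |(2x^2 + 7x + 9) − 48| < ε.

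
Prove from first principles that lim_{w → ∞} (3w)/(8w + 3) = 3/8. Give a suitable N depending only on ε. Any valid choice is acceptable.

Let ε > 0. We seek N > 0 such that w > N implies |(3w)/(8w + 3) − (3/8)| < ε.
(3w)/(8w + 3) − (3/8) = (8(3w) − 3(8w + 3)) / (8(8w + 3)) = -9/(8(8w + 3)).
For w > 0 we have 8w + 3 > 8w, so |(3w)/(8w + 3) − (3/8)| = 9/(8(8w + 3)) < 9/(8·8w) = (9/64)/w.
Thus |(3w)/(8w + 3) − (3/8)| < ε whenever w > (9/64)/ε.
Take N = (9/64)/ε. If w > N then |(3w)/(8w + 3) − (3/8)| < (9/64)/w < ε.

N = (9/64)/ε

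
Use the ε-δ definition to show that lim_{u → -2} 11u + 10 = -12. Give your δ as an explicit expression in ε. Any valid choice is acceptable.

δ = ε/11

Suppose ε > 0. We need δ > 0 so that 0 < |u + 2| < δ implies |(11u + 10) + 12| < ε.
Since (11u + 10) + 12 = 11(u + 2), we have |(11u + 10) + 12| = 11|u + 2|.
So 11|u + 2| < ε exactly when |u + 2| < ε/11.
Choosing δ = ε/11 gives |(11u + 10) + 12| = 11|u + 2| < ε whenever |u + 2| < δ.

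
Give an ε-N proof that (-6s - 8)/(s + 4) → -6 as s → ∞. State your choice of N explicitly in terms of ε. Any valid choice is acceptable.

N = 16/ε

Fix ε > 0. We seek N > 0 such that s > N implies |(-6s - 8)/(s + 4) + 6| < ε.
(-6s - 8)/(s + 4) + 6 = ((-6s - 8) − (-6)(s + 4)) / ((s + 4)) = 16/((s + 4)).
For s > 0 we have s + 4 > s, so |(-6s - 8)/(s + 4) + 6| = 16/((s + 4)) < 16/(s) = 16/s.
Thus |(-6s - 8)/(s + 4) + 6| < ε whenever s > 16/ε.
Take N = 16/ε. If s > N then |(-6s - 8)/(s + 4) + 6| < 16/s < ε.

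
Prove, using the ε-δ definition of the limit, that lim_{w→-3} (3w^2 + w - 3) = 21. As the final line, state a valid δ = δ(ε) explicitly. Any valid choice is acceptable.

δ = min(2, ε/23)

Let ε > 0 be given. We want δ > 0 such that 0 < |w + 3| < δ implies |(3w^2 + w - 3) − 21| < ε.
(3w^2 + w - 3) − 21 = 3w^2 + w - 24 = (w + 3)(3w - 8).
So |(3w^2 + w - 3) − 21| = |w + 3|·|3w - 8|.
Assume first that |w + 3| < 2, so |w| < 5. Then |3w - 8| ≤ 3·5 + 8 = 23.
Hence |(3w^2 + w - 3) − 21| ≤ 23|w + 3| < ε provided |w + 3| < ε/23.
Choosing δ = min(2, ε/23) ensures both conditions, hence |(3w^2 + w - 3) − 21| < ε.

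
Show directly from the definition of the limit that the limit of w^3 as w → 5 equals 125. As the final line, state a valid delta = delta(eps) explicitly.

Let eps > 0. We seek delta > 0 with 0 < |w − 5| < delta ⇒ |w^3 − 125| < eps.
Factor: w^3 − 125 = (w − 5)(w^2 + 5w + 25), so |w^3 − 125| = |w − 5|·|w^2 + 5w + 25|.
Impose delta ≤ 2 so that |w| < 7; then |w^2 + 5w + 25| ≤ 109.
Hence |w^3 − 125| ≤ 109|w − 5|, which is < eps once |w − 5| < eps/109.
Take delta = min(2, eps/109). If 0 < |w − 5| < delta then both bounds hold and |w^3 − 125| ≤ 109|w − 5| < 109·(eps/109) = eps.

delta = min(2, eps/109)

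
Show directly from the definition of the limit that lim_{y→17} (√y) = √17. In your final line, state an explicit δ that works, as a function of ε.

Let ε > 0 be given. We want δ > 0 such that 0 < |y − 17| < δ implies |√y − √17| < ε.
Multiplying by the conjugate, |√y − √17| = |y − 17|/(√y + √17).
Restrict δ ≤ 17 so that |y − 17| < 17 forces y > 0, and then √y + √17 > √17.
Hence |√y − √17| < |y − 17|/√17, which is < ε once |y − 17| < √17·ε.
Take δ = min(17, √17·ε). If 0 < |y − 17| < δ then y > 0 and |√y − √17| < |y − 17|/√17 < ε.

δ = min(17, √17·ε)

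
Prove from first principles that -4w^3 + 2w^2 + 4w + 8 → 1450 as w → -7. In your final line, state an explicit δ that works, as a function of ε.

Suppose ε > 0. We want δ > 0 such that 0 < |w + 7| < δ implies |(-4w^3 + 2w^2 + 4w + 8) − 1450| < ε.
(-4w^3 + 2w^2 + 4w + 8) − 1450 = -4w^3 + 2w^2 + 4w - 1442 = (w + 7)(-4w^2 + 30w - 206).
So |(-4w^3 + 2w^2 + 4w + 8) − 1450| = |w + 7|·|-4w^2 + 30w - 206|.
Require δ ≤ 1. Then |w + 7| < 1 gives |w| < 8, and by the triangle inequality |-4w^2 + 30w - 206| ≤ 4·8^2 + 30·8 + 206 = 702.
Hence |(-4w^3 + 2w^2 + 4w + 8) − 1450| ≤ 702|w + 7| < ε provided |w + 7| < ε/702.
Choosing δ = min(1, ε/702) ensures both conditions, hence |(-4w^3 + 2w^2 + 4w + 8) − 1450| < ε.

δ = min(1, ε/702)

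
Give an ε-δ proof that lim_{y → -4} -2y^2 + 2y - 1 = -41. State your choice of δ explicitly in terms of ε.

Let ε > 0. We want δ > 0 such that 0 < |y + 4| < δ implies |(-2y^2 + 2y - 1) + 41| < ε.
(-2y^2 + 2y - 1) + 41 = -2y^2 + 2y + 40 = (y + 4)(-2y + 10).
So |(-2y^2 + 2y - 1) + 41| = |y + 4|·|-2y + 10|.
Require δ ≤ 2. Then |y + 4| < 2 gives |y| < 6, and by the triangle inequality |-2y + 10| ≤ 2·6 + 10 = 22.
Hence |(-2y^2 + 2y - 1) + 41| ≤ 22|y + 4| < ε provided |y + 4| < ε/22.
Take δ = min(2, ε/22). Then 0 < |y + 4| < δ gives both |y + 4| < 2 and |y + 4| < ε/22, so |(-2y^2 + 2y - 1) + 41| < ε.

δ = min(2, ε/22)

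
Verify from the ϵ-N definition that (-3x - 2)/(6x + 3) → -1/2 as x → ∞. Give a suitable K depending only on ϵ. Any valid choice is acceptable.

Fix ϵ > 0. We seek K > 0 such that x > K implies |(-3x - 2)/(6x + 3) + 1/2| < ϵ.
(-3x - 2)/(6x + 3) + 1/2 = (6(-3x - 2) − (-3)(6x + 3)) / (6(6x + 3)) = -3/(6(6x + 3)).
For x > 0 we have 6x + 3 > 6x, so |(-3x - 2)/(6x + 3) + 1/2| = 3/(6(6x + 3)) < 3/(6·6x) = (1/12)/x.
Thus |(-3x - 2)/(6x + 3) + 1/2| < ϵ whenever x > (1/12)/ϵ.
Take K = (1/12)/ϵ. If x > K then |(-3x - 2)/(6x + 3) + 1/2| < (1/12)/x < ϵ.

K = (1/12)/ϵ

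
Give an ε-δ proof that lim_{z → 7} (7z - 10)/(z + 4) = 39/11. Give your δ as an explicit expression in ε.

Fix ε > 0. We want δ > 0 with 0 < |z − 7| < δ ⇒ |(7z - 10)/(z + 4) − (39/11)| < ε.
Combining over a common denominator, (7z - 10)/(z + 4) − (39/11) = [(7z - 10)·11 − 39·(z + 4)] / [11·(z + 4)] = 38(z − 7) / (11(z + 4)).
So |(7z - 10)/(z + 4) − (39/11)| = 38|z − 7| / (11·|z + 4|).
Require δ ≤ 11/2, so |z + 4| ≥ |11| − |z − 7| > 11 − 11/2 = 11/2.
Hence |(7z - 10)/(z + 4) − (39/11)| < 38|z − 7|/(11·(11/2)) = (76/121)|z − 7|, which is < ε once |z − 7| < (121/76)ε.
Take δ = min(11/2, (121/76)ε). Then 0 < |z − 7| < δ forces both bounds, so |(7z - 10)/(z + 4) − (39/11)| < ε.

δ = min(11/2, (121/76)ε)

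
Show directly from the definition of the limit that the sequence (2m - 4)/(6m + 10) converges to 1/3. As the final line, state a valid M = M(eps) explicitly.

M = (11/9)/eps

Suppose eps > 0. For m ≥ 1, |(2m - 4)/(6m + 10) − (1/3)| = |-44|/(6(6m + 10)) = 44/(6(6m + 10)).
Since 6m + 10 ≥ 6m for m ≥ 1, this is ≤ 44/(6·6m) = (11/9)/m.
So |(2m - 4)/(6m + 10) − (1/3)| < eps whenever m > (11/9)/eps.
Take M = (11/9)/eps. If m > M then |(2m - 4)/(6m + 10) − (1/3)| ≤ (11/9)/m < eps.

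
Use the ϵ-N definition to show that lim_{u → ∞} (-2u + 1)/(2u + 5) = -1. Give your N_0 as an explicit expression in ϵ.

N_0 = 3/ϵ

Let ϵ > 0 be given. We seek N_0 > 0 such that u > N_0 implies |(-2u + 1)/(2u + 5) + 1| < ϵ.
(-2u + 1)/(2u + 5) + 1 = (2(-2u + 1) − (-2)(2u + 5)) / (2(2u + 5)) = 12/(2(2u + 5)).
For u > 0 we have 2u + 5 > 2u, so |(-2u + 1)/(2u + 5) + 1| = 12/(2(2u + 5)) < 12/(2·2u) = 3/u.
Thus |(-2u + 1)/(2u + 5) + 1| < ϵ whenever u > 3/ϵ.
Take N_0 = 3/ϵ. If u > N_0 then |(-2u + 1)/(2u + 5) + 1| < 3/u < ϵ.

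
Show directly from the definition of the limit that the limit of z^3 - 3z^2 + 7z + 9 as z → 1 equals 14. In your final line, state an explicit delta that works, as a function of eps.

delta = min(1, eps/13)

Fix eps > 0. We want delta > 0 such that 0 < |z − 1| < delta implies |(z^3 - 3z^2 + 7z + 9) − 14| < eps.
(z^3 - 3z^2 + 7z + 9) − 14 = z^3 - 3z^2 + 7z - 5 = (z − 1)(z^2 - 2z + 5).
So |(z^3 - 3z^2 + 7z + 9) − 14| = |z − 1|·|z^2 - 2z + 5|.
Require delta ≤ 1. Then |z − 1| < 1 gives |z| < 2, and by the triangle inequality |z^2 - 2z + 5| ≤ 2^2 + 2·2 + 5 = 13.
Hence |(z^3 - 3z^2 + 7z + 9) − 14| ≤ 13|z − 1| < eps provided |z − 1| < eps/13.
Choosing delta = min(1, eps/13) ensures both conditions, hence |(z^3 - 3z^2 + 7z + 9) − 14| < eps.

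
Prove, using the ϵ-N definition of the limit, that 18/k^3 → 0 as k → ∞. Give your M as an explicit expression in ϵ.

M = (18/ϵ)^{1/3}

Let ϵ > 0. For k ≥ 1, |18/k^3 − 0| = 18/k^3.
18/k^3 < ϵ ⇔ k^3 > 18/ϵ ⇔ k > (18/ϵ)^{1/3}.
Take M = (18/ϵ)^{1/3}. Then k > M implies 18/k^3 < ϵ.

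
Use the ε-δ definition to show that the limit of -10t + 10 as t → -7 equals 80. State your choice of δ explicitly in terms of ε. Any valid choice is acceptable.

δ = ε/10

Fix ε > 0. We need δ > 0 so that 0 < |t + 7| < δ implies |(-10t + 10) − 80| < ε.
Since (-10t + 10) − 80 = -10(t + 7), we have |(-10t + 10) − 80| = 10|t + 7|.
So 10|t + 7| < ε exactly when |t + 7| < ε/10.
Take δ = ε/10. If 0 < |t + 7| < δ then |(-10t + 10) − 80| = 10|t + 7| < 10·(ε/10) = ε.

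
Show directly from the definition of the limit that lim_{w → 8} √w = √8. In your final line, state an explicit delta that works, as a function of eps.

Fix eps > 0. We want delta > 0 such that 0 < |w − 8| < delta implies |√w − √8| < eps.
Rationalise: √w − √8 = (w − 8)/(√w + √8), so |√w − √8| = |w − 8|/(√w + √8).
Restrict delta ≤ 8 so that |w − 8| < 8 forces w > 0, and then √w + √8 > √8.
Hence |√w − √8| < |w − 8|/√8, which is < eps once |w − 8| < √8·eps.
Take delta = min(8, √8·eps). If 0 < |w − 8| < delta then w > 0 and |√w − √8| < |w − 8|/√8 < eps.

delta = min(8, √8·eps)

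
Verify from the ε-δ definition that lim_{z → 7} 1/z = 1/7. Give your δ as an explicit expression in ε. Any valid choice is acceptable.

Fix ε > 0. We seek δ > 0 such that 0 < |z − 7| < δ implies |1/z − (1/7)| < ε.
|1/z − (1/7)| = |7 − z|/(7·|z|) = |z − 7|/(7|z|).
Require δ ≤ 7/2 so that |z| > 7 − 7/2 = 7/2, hence 7|z| > 49/2.
Then |1/z − (1/7)| < |z − 7|/(49/2), which is < ε when |z − 7| < (49/2)ε.
Take δ = min(7/2, (49/2)ε). Then 0 < |z − 7| < δ gives both |z − 7| < 7/2 and |z − 7| < (49/2)ε, so |1/z − (1/7)| < ε.

δ = min(7/2, (49/2)ε)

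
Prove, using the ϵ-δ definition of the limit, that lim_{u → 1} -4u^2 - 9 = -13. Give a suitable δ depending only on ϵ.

δ = min(2, ϵ/16)

Let ϵ > 0 be given. We want δ > 0 such that 0 < |u − 1| < δ implies |(-4u^2 - 9) + 13| < ϵ.
(-4u^2 - 9) + 13 = -4u^2 + 4 = (u − 1)(-4u - 4).
So |(-4u^2 - 9) + 13| = |u − 1|·|-4u - 4|.
Require δ ≤ 2. Then |u − 1| < 2 gives |u| < 3, and by the triangle inequality |-4u - 4| ≤ 4·3 + 4 = 16.
Hence |(-4u^2 - 9) + 13| ≤ 16|u − 1| < ϵ provided |u − 1| < ϵ/16.
Choosing δ = min(2, ϵ/16) ensures both conditions, hence |(-4u^2 - 9) + 13| < ϵ.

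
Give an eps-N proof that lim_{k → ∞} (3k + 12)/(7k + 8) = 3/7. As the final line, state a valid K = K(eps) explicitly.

Let eps > 0 be given. For k ≥ 1, |(3k + 12)/(7k + 8) − (3/7)| = |60|/(7(7k + 8)) = 60/(7(7k + 8)).
Since 7k + 8 ≥ 7k for k ≥ 1, this is ≤ 60/(7·7k) = (60/49)/k.
So |(3k + 12)/(7k + 8) − (3/7)| < eps whenever k > (60/49)/eps.
Take K = (60/49)/eps. If k > K then |(3k + 12)/(7k + 8) − (3/7)| ≤ (60/49)/k < eps.

K = (60/49)/eps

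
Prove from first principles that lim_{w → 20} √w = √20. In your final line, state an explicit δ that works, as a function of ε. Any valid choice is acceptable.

Fix ε > 0. We want δ > 0 such that 0 < |w − 20| < δ implies |√w − √20| < ε.
Multiplying by the conjugate, |√w − √20| = |w − 20|/(√w + √20).
Restrict δ ≤ 20 so that |w − 20| < 20 forces w > 0, and then √w + √20 > √20.
Hence |√w − √20| < |w − 20|/√20, which is < ε once |w − 20| < √20·ε.
Take δ = min(20, √20·ε). If 0 < |w − 20| < δ then w > 0 and |√w − √20| < |w − 20|/√20 < ε.

δ = min(20, √20·ε)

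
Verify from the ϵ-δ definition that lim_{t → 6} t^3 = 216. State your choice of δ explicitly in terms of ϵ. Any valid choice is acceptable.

Let ϵ > 0. We seek δ > 0 with 0 < |t − 6| < δ ⇒ |t^3 − 216| < ϵ.
Factor: t^3 − 216 = (t − 6)(t^2 + 6t + 36), so |t^3 − 216| = |t − 6|·|t^2 + 6t + 36|.
Impose δ ≤ 2 so that |t| < 8; then |t^2 + 6t + 36| ≤ 148.
Hence |t^3 − 216| ≤ 148|t − 6|, which is < ϵ once |t − 6| < ϵ/148.
Take δ = min(2, ϵ/148). If 0 < |t − 6| < δ then both bounds hold and |t^3 − 216| ≤ 148|t − 6| < 148·(ϵ/148) = ϵ.

δ = min(2, ϵ/148)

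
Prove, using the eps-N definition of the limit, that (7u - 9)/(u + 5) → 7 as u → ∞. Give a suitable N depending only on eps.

Suppose eps > 0. We seek N > 0 such that u > N implies |(7u - 9)/(u + 5) − 7| < eps.
(7u - 9)/(u + 5) − 7 = ((7u - 9) − 7(u + 5)) / ((u + 5)) = -44/((u + 5)).
For u > 0 we have u + 5 > u, so |(7u - 9)/(u + 5) − 7| = 44/((u + 5)) < 44/(u) = 44/u.
Thus |(7u - 9)/(u + 5) − 7| < eps whenever u > 44/eps.
Take N = 44/eps. If u > N then |(7u - 9)/(u + 5) − 7| < 44/u < eps.

N = 44/eps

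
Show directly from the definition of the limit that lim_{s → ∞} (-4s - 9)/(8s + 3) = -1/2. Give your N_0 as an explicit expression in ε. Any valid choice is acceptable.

N_0 = (15/16)/ε

Let ε > 0. We seek N_0 > 0 such that s > N_0 implies |(-4s - 9)/(8s + 3) + 1/2| < ε.
(-4s - 9)/(8s + 3) + 1/2 = (8(-4s - 9) − (-4)(8s + 3)) / (8(8s + 3)) = -60/(8(8s + 3)).
For s > 0 we have 8s + 3 > 8s, so |(-4s - 9)/(8s + 3) + 1/2| = 60/(8(8s + 3)) < 60/(8·8s) = (15/16)/s.
Thus |(-4s - 9)/(8s + 3) + 1/2| < ε whenever s > (15/16)/ε.
Take N_0 = (15/16)/ε. If s > N_0 then |(-4s - 9)/(8s + 3) + 1/2| < (15/16)/s < ε.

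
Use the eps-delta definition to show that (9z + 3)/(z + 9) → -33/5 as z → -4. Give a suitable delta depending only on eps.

delta = min(5/2, (25/156)eps)

Suppose eps > 0. We want delta > 0 with 0 < |z + 4| < delta ⇒ |(9z + 3)/(z + 9) + 33/5| < eps.
Combining over a common denominator, (9z + 3)/(z + 9) + 33/5 = [(9z + 3)·5 − (-33)·(z + 9)] / [5·(z + 9)] = 78(z + 4) / (5(z + 9)).
So |(9z + 3)/(z + 9) + 33/5| = 78|z + 4| / (5·|z + 9|).
Restrict delta ≤ 5/2. Then |z + 4| < 5/2 gives |z + 9| = |(z + 4) + 5| ≥ 5 − 5/2 = 5/2.
Hence |(9z + 3)/(z + 9) + 33/5| < 78|z + 4|/(5·(5/2)) = (156/25)|z + 4|, which is < eps once |z + 4| < (25/156)eps.
Take delta = min(5/2, (25/156)eps). Then 0 < |z + 4| < delta forces both bounds, so |(9z + 3)/(z + 9) + 33/5| < eps.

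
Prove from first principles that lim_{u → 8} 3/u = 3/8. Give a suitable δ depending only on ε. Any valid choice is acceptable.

δ = min(4, (32/3)ε)

Let ε > 0 be given. We seek δ > 0 such that 0 < |u − 8| < δ implies |3/u − (3/8)| < ε.
|3/u − (3/8)| = 3·|8 − u|/(8·|u|) = 3|u − 8|/(8|u|).
Require δ ≤ 4 so that |u| > 8 − 4 = 4, hence 8|u| > 32.
Then |3/u − (3/8)| < 3|u − 8|/32, which is < ε when |u − 8| < (32/3)ε.
Take δ = min(4, (32/3)ε). Then 0 < |u − 8| < δ gives both |u − 8| < 4 and |u − 8| < (32/3)ε, so |3/u − (3/8)| < ε.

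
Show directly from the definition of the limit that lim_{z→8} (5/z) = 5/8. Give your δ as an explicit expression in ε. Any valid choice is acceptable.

Fix ε > 0. We seek δ > 0 such that 0 < |z − 8| < δ implies |5/z − (5/8)| < ε.
|5/z − (5/8)| = 5·|8 − z|/(8·|z|) = 5|z − 8|/(8|z|).
Require δ ≤ 4 so that |z| > 8 − 4 = 4, hence 8|z| > 32.
Then |5/z − (5/8)| < 5|z − 8|/32, which is < ε when |z − 8| < (32/5)ε.
Take δ = min(4, (32/5)ε). Then 0 < |z − 8| < δ gives both |z − 8| < 4 and |z − 8| < (32/5)ε, so |5/z − (5/8)| < ε.

δ = min(4, (32/5)ε)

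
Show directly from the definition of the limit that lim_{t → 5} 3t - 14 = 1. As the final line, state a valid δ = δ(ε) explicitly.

δ = ε/3

Let ε > 0. We need δ > 0 so that 0 < |t − 5| < δ implies |(3t - 14) − 1| < ε.
|(3t - 14) − 1| = |3t - 15| = 3|t − 5|.
Thus it suffices that |t − 5| < ε/3.
Take δ = ε/3. If 0 < |t − 5| < δ then |(3t - 14) − 1| = 3|t − 5| < 3·(ε/3) = ε.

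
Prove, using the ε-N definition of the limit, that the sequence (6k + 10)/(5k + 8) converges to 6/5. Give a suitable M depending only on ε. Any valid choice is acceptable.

Suppose ε > 0. For k ≥ 1, |(6k + 10)/(5k + 8) − (6/5)| = |2|/(5(5k + 8)) = 2/(5(5k + 8)).
Since 5k + 8 ≥ 5k for k ≥ 1, this is ≤ 2/(5·5k) = (2/25)/k.
So |(6k + 10)/(5k + 8) − (6/5)| < ε whenever k > (2/25)/ε.
Take M = (2/25)/ε. If k > M then |(6k + 10)/(5k + 8) − (6/5)| ≤ (2/25)/k < ε.

M = (2/25)/ε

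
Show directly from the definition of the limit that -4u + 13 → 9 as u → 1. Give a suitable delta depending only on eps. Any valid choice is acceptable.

Let eps > 0 be given. We need delta > 0 so that 0 < |u − 1| < delta implies |(-4u + 13) − 9| < eps.
|(-4u + 13) − 9| = |-4u + 4| = 4|u − 1|.
So 4|u − 1| < eps exactly when |u − 1| < eps/4.
Choosing delta = eps/4 gives |(-4u + 13) − 9| = 4|u − 1| < eps whenever |u − 1| < delta.

delta = eps/4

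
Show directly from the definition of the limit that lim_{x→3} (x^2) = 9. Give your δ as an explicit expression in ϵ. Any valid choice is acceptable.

δ = min(1, ϵ/7)

Suppose ϵ > 0. We seek δ > 0 with 0 < |x − 3| < δ ⇒ |x^2 − 9| < ϵ.
Factor: x^2 − 9 = (x − 3)(x + 3), so |x^2 − 9| = |x − 3|·|x + 3|.
Restrict δ ≤ 1. Then |x − 3| < 1 gives |x| < 4, so by the triangle inequality |x + 3| ≤ 4 + 3 = 7.
Hence |x^2 − 9| ≤ 7|x − 3|, which is < ϵ once |x − 3| < ϵ/7.
Take δ = min(1, ϵ/7). If 0 < |x − 3| < δ then both bounds hold and |x^2 − 9| ≤ 7|x − 3| < 7·(ϵ/7) = ϵ.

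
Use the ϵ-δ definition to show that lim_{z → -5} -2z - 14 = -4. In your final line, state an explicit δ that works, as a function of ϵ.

Let ϵ > 0. We need δ > 0 so that 0 < |z + 5| < δ implies |(-2z - 14) + 4| < ϵ.
Since (-2z - 14) + 4 = -2(z + 5), we have |(-2z - 14) + 4| = 2|z + 5|.
So 2|z + 5| < ϵ exactly when |z + 5| < ϵ/2.
Choosing δ = ϵ/2 gives |(-2z - 14) + 4| = 2|z + 5| < ϵ whenever |z + 5| < δ.

δ = ϵ/2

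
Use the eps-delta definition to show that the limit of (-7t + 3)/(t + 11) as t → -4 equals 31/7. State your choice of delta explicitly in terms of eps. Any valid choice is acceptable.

Let eps > 0 be given. We want delta > 0 with 0 < |t + 4| < delta ⇒ |(-7t + 3)/(t + 11) − (31/7)| < eps.
Combining over a common denominator, (-7t + 3)/(t + 11) − (31/7) = [(-7t + 3)·7 − 31·(t + 11)] / [7·(t + 11)] = -80(t + 4) / (7(t + 11)).
So |(-7t + 3)/(t + 11) − (31/7)| = 80|t + 4| / (7·|t + 11|).
Require delta ≤ 7/2, so |t + 11| ≥ |7| − |t + 4| > 7 − 7/2 = 7/2.
Hence |(-7t + 3)/(t + 11) − (31/7)| < 80|t + 4|/(7·(7/2)) = (160/49)|t + 4|, which is < eps once |t + 4| < (49/160)eps.
Take delta = min(7/2, (49/160)eps). Then 0 < |t + 4| < delta forces both bounds, so |(-7t + 3)/(t + 11) − (31/7)| < eps.

delta = min(7/2, (49/160)eps)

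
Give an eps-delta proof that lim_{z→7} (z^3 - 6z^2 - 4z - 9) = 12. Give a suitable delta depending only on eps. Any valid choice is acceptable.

delta = min(2, eps/93)

Suppose eps > 0. We want delta > 0 such that 0 < |z − 7| < delta implies |(z^3 - 6z^2 - 4z - 9) − 12| < eps.
(z^3 - 6z^2 - 4z - 9) − 12 = z^3 - 6z^2 - 4z - 21 = (z − 7)(z^2 + z + 3).
So |(z^3 - 6z^2 - 4z - 9) − 12| = |z − 7|·|z^2 + z + 3|.
Assume first that |z − 7| < 2, so |z| < 9. Then |z^2 + z + 3| ≤ 9^2 + 9 + 3 = 93.
Hence |(z^3 - 6z^2 - 4z - 9) − 12| ≤ 93|z − 7| < eps provided |z − 7| < eps/93.
Choosing delta = min(2, eps/93) ensures both conditions, hence |(z^3 - 6z^2 - 4z - 9) − 12| < eps.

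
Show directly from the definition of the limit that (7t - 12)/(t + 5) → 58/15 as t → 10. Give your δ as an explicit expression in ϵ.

Fix ϵ > 0. We want δ > 0 with 0 < |t − 10| < δ ⇒ |(7t - 12)/(t + 5) − (58/15)| < ϵ.
Combining over a common denominator, (7t - 12)/(t + 5) − (58/15) = [(7t - 12)·15 − 58·(t + 5)] / [15·(t + 5)] = 47(t − 10) / (15(t + 5)).
So |(7t - 12)/(t + 5) − (58/15)| = 47|t − 10| / (15·|t + 5|).
Require δ ≤ 15/2, so |t + 5| ≥ |15| − |t − 10| > 15 − 15/2 = 15/2.
Hence |(7t - 12)/(t + 5) − (58/15)| < 47|t − 10|/(15·(15/2)) = (94/225)|t − 10|, which is < ϵ once |t − 10| < (225/94)ϵ.
Take δ = min(15/2, (225/94)ϵ). Then 0 < |t − 10| < δ forces both bounds, so |(7t - 12)/(t + 5) − (58/15)| < ϵ.

δ = min(15/2, (225/94)ϵ)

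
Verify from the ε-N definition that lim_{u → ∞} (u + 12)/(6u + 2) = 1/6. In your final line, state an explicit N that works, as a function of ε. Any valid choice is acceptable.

N = (35/18)/ε

Let ε > 0. We seek N > 0 such that u > N implies |(u + 12)/(6u + 2) − (1/6)| < ε.
(u + 12)/(6u + 2) − (1/6) = (6(u + 12) − (6u + 2)) / (6(6u + 2)) = 70/(6(6u + 2)).
For u > 0 we have 6u + 2 > 6u, so |(u + 12)/(6u + 2) − (1/6)| = 70/(6(6u + 2)) < 70/(6·6u) = (35/18)/u.
Thus |(u + 12)/(6u + 2) − (1/6)| < ε whenever u > (35/18)/ε.
Take N = (35/18)/ε. If u > N then |(u + 12)/(6u + 2) − (1/6)| < (35/18)/u < ε.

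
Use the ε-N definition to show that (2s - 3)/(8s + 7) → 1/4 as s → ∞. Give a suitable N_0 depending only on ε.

Let ε > 0 be given. We seek N_0 > 0 such that s > N_0 implies |(2s - 3)/(8s + 7) − (1/4)| < ε.
(2s - 3)/(8s + 7) − (1/4) = (8(2s - 3) − 2(8s + 7)) / (8(8s + 7)) = -38/(8(8s + 7)).
For s > 0 we have 8s + 7 > 8s, so |(2s - 3)/(8s + 7) − (1/4)| = 38/(8(8s + 7)) < 38/(8·8s) = (19/32)/s.
Thus |(2s - 3)/(8s + 7) − (1/4)| < ε whenever s > (19/32)/ε.
Take N_0 = (19/32)/ε. If s > N_0 then |(2s - 3)/(8s + 7) − (1/4)| < (19/32)/s < ε.

N_0 = (19/32)/ε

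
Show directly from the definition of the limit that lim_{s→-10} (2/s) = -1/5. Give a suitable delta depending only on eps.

Fix eps > 0. We seek delta > 0 such that 0 < |s + 10| < delta implies |2/s + 1/5| < eps.
|2/s + 1/5| = 2·|-10 − s|/(10·|s|) = 2|s + 10|/(10|s|).
Require delta ≤ 5 so that |s| > 10 − 5 = 5, hence 10|s| > 50.
Then |2/s + 1/5| < 2|s + 10|/50, which is < eps when |s + 10| < 25eps.
Take delta = min(5, 25eps). Then 0 < |s + 10| < delta gives both |s + 10| < 5 and |s + 10| < 25eps, so |2/s + 1/5| < eps.

delta = min(5, 25eps)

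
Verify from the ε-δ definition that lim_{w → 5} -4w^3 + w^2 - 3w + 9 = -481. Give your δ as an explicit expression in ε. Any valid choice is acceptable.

Let ε > 0 be given. We want δ > 0 such that 0 < |w − 5| < δ implies |(-4w^3 + w^2 - 3w + 9) + 481| < ε.
(-4w^3 + w^2 - 3w + 9) + 481 = -4w^3 + w^2 - 3w + 490 = (w − 5)(-4w^2 - 19w - 98).
So |(-4w^3 + w^2 - 3w + 9) + 481| = |w − 5|·|-4w^2 - 19w - 98|.
Require δ ≤ 2. Then |w − 5| < 2 gives |w| < 7, and by the triangle inequality |-4w^2 - 19w - 98| ≤ 4·7^2 + 19·7 + 98 = 427.
Hence |(-4w^3 + w^2 - 3w + 9) + 481| ≤ 427|w − 5| < ε provided |w − 5| < ε/427.
Choosing δ = min(2, ε/427) ensures both conditions, hence |(-4w^3 + w^2 - 3w + 9) + 481| < ε.

δ = min(2, ε/427)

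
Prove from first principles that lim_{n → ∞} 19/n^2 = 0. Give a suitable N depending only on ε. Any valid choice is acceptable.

Let ε > 0. For n ≥ 1, |19/n^2 − 0| = 19/n^2.
19/n^2 < ε ⇔ n^2 > 19/ε ⇔ n > (19/ε)^{1/2}.
Take N = (19/ε)^{1/2}. Then n > N implies 19/n^2 < ε.

N = (19/ε)^{1/2}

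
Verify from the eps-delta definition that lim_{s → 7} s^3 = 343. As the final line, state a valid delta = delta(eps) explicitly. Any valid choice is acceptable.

Fix eps > 0. We seek delta > 0 with 0 < |s − 7| < delta ⇒ |s^3 − 343| < eps.
Factor: s^3 − 343 = (s − 7)(s^2 + 7s + 49), so |s^3 − 343| = |s − 7|·|s^2 + 7s + 49|.
Restrict delta ≤ 1. Then |s − 7| < 1 gives |s| < 8, so by the triangle inequality |s^2 + 7s + 49| ≤ 8^2 + 7·8 + 49 = 169.
Hence |s^3 − 343| ≤ 169|s − 7|, which is < eps once |s − 7| < eps/169.
Take delta = min(1, eps/169). If 0 < |s − 7| < delta then both bounds hold and |s^3 − 343| ≤ 169|s − 7| < 169·(eps/169) = eps.

delta = min(1, eps/169)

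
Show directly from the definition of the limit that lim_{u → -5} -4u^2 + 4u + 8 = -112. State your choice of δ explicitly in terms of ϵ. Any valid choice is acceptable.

δ = min(1, ϵ/48)

Let ϵ > 0. We want δ > 0 such that 0 < |u + 5| < δ implies |(-4u^2 + 4u + 8) + 112| < ϵ.
(-4u^2 + 4u + 8) + 112 = -4u^2 + 4u + 120 = (u + 5)(-4u + 24).
So |(-4u^2 + 4u + 8) + 112| = |u + 5|·|-4u + 24|.
Require δ ≤ 1. Then |u + 5| < 1 gives |u| < 6, and by the triangle inequality |-4u + 24| ≤ 4·6 + 24 = 48.
Hence |(-4u^2 + 4u + 8) + 112| ≤ 48|u + 5| < ϵ provided |u + 5| < ϵ/48.
Take δ = min(1, ϵ/48). Then 0 < |u + 5| < δ gives both |u + 5| < 1 and |u + 5| < ϵ/48, so |(-4u^2 + 4u + 8) + 112| < ϵ.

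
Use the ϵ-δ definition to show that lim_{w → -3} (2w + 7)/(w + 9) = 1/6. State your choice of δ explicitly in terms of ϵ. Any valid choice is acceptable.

Suppose ϵ > 0. We want δ > 0 with 0 < |w + 3| < δ ⇒ |(2w + 7)/(w + 9) − (1/6)| < ϵ.
Combining over a common denominator, (2w + 7)/(w + 9) − (1/6) = [(2w + 7)·6 − 1·(w + 9)] / [6·(w + 9)] = 11(w + 3) / (6(w + 9)).
So |(2w + 7)/(w + 9) − (1/6)| = 11|w + 3| / (6·|w + 9|).
Restrict δ ≤ 3. Then |w + 3| < 3 gives |w + 9| = |(w + 3) + 6| ≥ 6 − 3 = 3.
Hence |(2w + 7)/(w + 9) − (1/6)| < 11|w + 3|/(6·3) = (11/18)|w + 3|, which is < ϵ once |w + 3| < (18/11)ϵ.
Take δ = min(3, (18/11)ϵ). Then 0 < |w + 3| < δ forces both bounds, so |(2w + 7)/(w + 9) − (1/6)| < ϵ.

δ = min(3, (18/11)ϵ)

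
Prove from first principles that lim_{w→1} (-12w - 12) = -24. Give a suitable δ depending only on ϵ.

δ = ϵ/12

Let ϵ > 0 be given. We need δ > 0 so that 0 < |w − 1| < δ implies |(-12w - 12) + 24| < ϵ.
Since (-12w - 12) + 24 = -12(w − 1), we have |(-12w - 12) + 24| = 12|w − 1|.
Thus it suffices that |w − 1| < ϵ/12.
Take δ = ϵ/12. If 0 < |w − 1| < δ then |(-12w - 12) + 24| = 12|w − 1| < 12·(ϵ/12) = ϵ.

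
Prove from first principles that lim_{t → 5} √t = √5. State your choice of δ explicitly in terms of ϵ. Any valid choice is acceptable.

δ = min(5, √5·ϵ)

Let ϵ > 0 be given. We want δ > 0 such that 0 < |t − 5| < δ implies |√t − √5| < ϵ.
Rationalise: √t − √5 = (t − 5)/(√t + √5), so |√t − √5| = |t − 5|/(√t + √5).
Restrict δ ≤ 5 so that |t − 5| < 5 forces t > 0, and then √t + √5 > √5.
Hence |√t − √5| < |t − 5|/√5, which is < ϵ once |t − 5| < √5·ϵ.
Take δ = min(5, √5·ϵ). If 0 < |t − 5| < δ then t > 0 and |√t − √5| < |t − 5|/√5 < ϵ.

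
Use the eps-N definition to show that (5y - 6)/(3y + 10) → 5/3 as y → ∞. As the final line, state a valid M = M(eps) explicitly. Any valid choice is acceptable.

Let eps > 0 be given. We seek M > 0 such that y > M implies |(5y - 6)/(3y + 10) − (5/3)| < eps.
(5y - 6)/(3y + 10) − (5/3) = (3(5y - 6) − 5(3y + 10)) / (3(3y + 10)) = -68/(3(3y + 10)).
For y > 0 we have 3y + 10 > 3y, so |(5y - 6)/(3y + 10) − (5/3)| = 68/(3(3y + 10)) < 68/(3·3y) = (68/9)/y.
Thus |(5y - 6)/(3y + 10) − (5/3)| < eps whenever y > (68/9)/eps.
Take M = (68/9)/eps. If y > M then |(5y - 6)/(3y + 10) − (5/3)| < (68/9)/y < eps.

M = (68/9)/eps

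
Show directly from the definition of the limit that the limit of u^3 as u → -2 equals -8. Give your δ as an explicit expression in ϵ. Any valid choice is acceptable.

δ = min(1, ϵ/19)

Suppose ϵ > 0. We seek δ > 0 with 0 < |u + 2| < δ ⇒ |u^3 + 8| < ϵ.
Factor: u^3 + 8 = (u + 2)(u^2 - 2u + 4), so |u^3 + 8| = |u + 2|·|u^2 - 2u + 4|.
Restrict δ ≤ 1. Then |u + 2| < 1 gives |u| < 3, so by the triangle inequality |u^2 - 2u + 4| ≤ 3^2 + 2·3 + 4 = 19.
Hence |u^3 + 8| ≤ 19|u + 2|, which is < ϵ once |u + 2| < ϵ/19.
Take δ = min(1, ϵ/19). If 0 < |u + 2| < δ then both bounds hold and |u^3 + 8| ≤ 19|u + 2| < 19·(ϵ/19) = ϵ.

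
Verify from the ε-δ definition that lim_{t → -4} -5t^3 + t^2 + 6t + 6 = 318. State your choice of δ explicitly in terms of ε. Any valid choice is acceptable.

Fix ε > 0. We want δ > 0 such that 0 < |t + 4| < δ implies |(-5t^3 + t^2 + 6t + 6) − 318| < ε.
(-5t^3 + t^2 + 6t + 6) − 318 = -5t^3 + t^2 + 6t - 312 = (t + 4)(-5t^2 + 21t - 78).
So |(-5t^3 + t^2 + 6t + 6) − 318| = |t + 4|·|-5t^2 + 21t - 78|.
Assume first that |t + 4| < 2, so |t| < 6. Then |-5t^2 + 21t - 78| ≤ 5·6^2 + 21·6 + 78 = 384.
Hence |(-5t^3 + t^2 + 6t + 6) − 318| ≤ 384|t + 4| < ε provided |t + 4| < ε/384.
Choosing δ = min(2, ε/384) ensures both conditions, hence |(-5t^3 + t^2 + 6t + 6) − 318| < ε.

δ = min(2, ε/384)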